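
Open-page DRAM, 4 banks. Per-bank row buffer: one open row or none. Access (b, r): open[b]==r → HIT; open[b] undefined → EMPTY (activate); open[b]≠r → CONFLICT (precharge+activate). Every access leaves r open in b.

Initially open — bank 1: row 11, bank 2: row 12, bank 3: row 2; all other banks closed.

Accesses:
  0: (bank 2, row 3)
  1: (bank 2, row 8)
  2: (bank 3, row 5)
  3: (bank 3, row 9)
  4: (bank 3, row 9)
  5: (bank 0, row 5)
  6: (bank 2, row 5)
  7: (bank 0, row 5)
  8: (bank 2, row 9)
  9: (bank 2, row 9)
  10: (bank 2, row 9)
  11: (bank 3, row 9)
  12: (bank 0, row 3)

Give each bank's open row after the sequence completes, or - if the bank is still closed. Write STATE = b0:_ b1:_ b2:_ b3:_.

  [0] b2 r3: had r12 ⇒ C
  [1] b2 r8: had r3 ⇒ C
  [2] b3 r5: had r2 ⇒ C
  [3] b3 r9: had r5 ⇒ C
  [4] b3 r9: had r9 ⇒ H
  [5] b0 r5: no row ⇒ E
  [6] b2 r5: had r8 ⇒ C
  [7] b0 r5: had r5 ⇒ H
  [8] b2 r9: had r5 ⇒ C
  [9] b2 r9: had r9 ⇒ H
  [10] b2 r9: had r9 ⇒ H
  [11] b3 r9: had r9 ⇒ H
  [12] b0 r3: had r5 ⇒ C

STATE = b0:3 b1:11 b2:9 b3:9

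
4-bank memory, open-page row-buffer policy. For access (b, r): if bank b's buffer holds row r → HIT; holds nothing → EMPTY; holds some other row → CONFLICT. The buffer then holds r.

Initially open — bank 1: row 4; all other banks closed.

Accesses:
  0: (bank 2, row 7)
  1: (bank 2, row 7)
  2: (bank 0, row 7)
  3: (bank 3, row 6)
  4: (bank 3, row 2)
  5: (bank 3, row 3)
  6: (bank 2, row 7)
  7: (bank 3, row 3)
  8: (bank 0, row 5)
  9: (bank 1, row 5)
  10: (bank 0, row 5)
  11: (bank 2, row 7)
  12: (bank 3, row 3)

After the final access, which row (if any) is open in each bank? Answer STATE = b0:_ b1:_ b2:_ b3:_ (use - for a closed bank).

step 0: bank2 None->7 [EMPTY]
step 1: bank2 7->7 [HIT]
step 2: bank0 None->7 [EMPTY]
step 3: bank3 None->6 [EMPTY]
step 4: bank3 6->2 [CONFLICT]
step 5: bank3 2->3 [CONFLICT]
step 6: bank2 7->7 [HIT]
step 7: bank3 3->3 [HIT]
step 8: bank0 7->5 [CONFLICT]
step 9: bank1 4->5 [CONFLICT]
step 10: bank0 5->5 [HIT]
step 11: bank2 7->7 [HIT]
step 12: bank3 3->3 [HIT]

STATE = b0:5 b1:5 b2:7 b3:3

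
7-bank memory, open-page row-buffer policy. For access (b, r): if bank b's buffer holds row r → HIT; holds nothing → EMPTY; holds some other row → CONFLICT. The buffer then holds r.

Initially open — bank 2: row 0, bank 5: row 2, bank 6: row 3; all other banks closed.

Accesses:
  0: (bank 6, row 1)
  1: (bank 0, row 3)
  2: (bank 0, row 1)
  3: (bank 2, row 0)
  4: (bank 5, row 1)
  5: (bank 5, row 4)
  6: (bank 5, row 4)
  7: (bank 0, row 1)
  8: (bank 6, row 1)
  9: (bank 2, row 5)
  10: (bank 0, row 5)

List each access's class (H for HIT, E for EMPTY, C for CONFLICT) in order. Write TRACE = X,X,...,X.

step 0: bank6 3->1 [CONFLICT]
step 1: bank0 None->3 [EMPTY]
step 2: bank0 3->1 [CONFLICT]
step 3: bank2 0->0 [HIT]
step 4: bank5 2->1 [CONFLICT]
step 5: bank5 1->4 [CONFLICT]
step 6: bank5 4->4 [HIT]
step 7: bank0 1->1 [HIT]
step 8: bank6 1->1 [HIT]
step 9: bank2 0->5 [CONFLICT]
step 10: bank0 1->5 [CONFLICT]

TRACE = C,E,C,H,C,C,H,H,H,C,C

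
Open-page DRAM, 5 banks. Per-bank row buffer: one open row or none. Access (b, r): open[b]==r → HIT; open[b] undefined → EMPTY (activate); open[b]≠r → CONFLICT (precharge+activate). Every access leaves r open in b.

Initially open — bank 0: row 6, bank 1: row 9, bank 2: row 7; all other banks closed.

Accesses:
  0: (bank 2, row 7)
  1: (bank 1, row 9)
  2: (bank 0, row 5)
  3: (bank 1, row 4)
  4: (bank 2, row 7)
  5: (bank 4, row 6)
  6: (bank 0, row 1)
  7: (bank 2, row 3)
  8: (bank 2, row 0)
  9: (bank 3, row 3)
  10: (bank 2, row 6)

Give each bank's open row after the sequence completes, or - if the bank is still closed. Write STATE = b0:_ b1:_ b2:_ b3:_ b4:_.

#0 (2,7) H  (was 7)
#1 (1,9) H  (was 9)
#2 (0,5) C  (was 6)
#3 (1,4) C  (was 9)
#4 (2,7) H  (was 7)
#5 (4,6) E
#6 (0,1) C  (was 5)
#7 (2,3) C  (was 7)
#8 (2,0) C  (was 3)
#9 (3,3) E
#10 (2,6) C  (was 0)

STATE = b0:1 b1:4 b2:6 b3:3 b4:6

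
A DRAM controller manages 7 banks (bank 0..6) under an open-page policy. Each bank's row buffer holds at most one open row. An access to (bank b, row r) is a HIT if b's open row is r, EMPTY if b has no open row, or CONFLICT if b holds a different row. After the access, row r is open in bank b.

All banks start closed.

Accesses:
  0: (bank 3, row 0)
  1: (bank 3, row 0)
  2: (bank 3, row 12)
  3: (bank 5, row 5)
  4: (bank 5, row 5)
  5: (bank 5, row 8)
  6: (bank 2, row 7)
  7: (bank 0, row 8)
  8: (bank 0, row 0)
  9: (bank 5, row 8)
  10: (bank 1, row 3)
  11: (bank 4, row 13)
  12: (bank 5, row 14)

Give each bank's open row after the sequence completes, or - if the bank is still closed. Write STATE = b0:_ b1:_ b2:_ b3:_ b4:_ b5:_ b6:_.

STATE = b0:0 b1:3 b2:7 b3:12 b4:13 b5:14 b6:-

  [0] b3 r0: no row ⇒ E
  [1] b3 r0: had r0 ⇒ H
  [2] b3 r12: had r0 ⇒ C
  [3] b5 r5: no row ⇒ E
  [4] b5 r5: had r5 ⇒ H
  [5] b5 r8: had r5 ⇒ C
  [6] b2 r7: no row ⇒ E
  [7] b0 r8: no row ⇒ E
  [8] b0 r0: had r8 ⇒ C
  [9] b5 r8: had r8 ⇒ H
  [10] b1 r3: no row ⇒ E
  [11] b4 r13: no row ⇒ E
  [12] b5 r14: had r8 ⇒ C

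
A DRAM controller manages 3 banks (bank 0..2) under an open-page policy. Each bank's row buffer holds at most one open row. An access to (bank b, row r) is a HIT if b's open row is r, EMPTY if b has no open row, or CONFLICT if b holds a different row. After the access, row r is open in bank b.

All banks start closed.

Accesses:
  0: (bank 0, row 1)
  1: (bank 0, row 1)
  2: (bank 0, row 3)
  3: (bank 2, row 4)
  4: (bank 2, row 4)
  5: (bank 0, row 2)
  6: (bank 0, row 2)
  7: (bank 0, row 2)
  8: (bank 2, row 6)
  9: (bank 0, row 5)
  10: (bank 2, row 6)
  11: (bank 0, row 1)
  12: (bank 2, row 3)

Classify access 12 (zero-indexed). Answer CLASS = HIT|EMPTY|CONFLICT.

CLASS = CONFLICT

step 0: bank0 None->1 [EMPTY]
step 1: bank0 1->1 [HIT]
step 2: bank0 1->3 [CONFLICT]
step 3: bank2 None->4 [EMPTY]
step 4: bank2 4->4 [HIT]
step 5: bank0 3->2 [CONFLICT]
step 6: bank0 2->2 [HIT]
step 7: bank0 2->2 [HIT]
step 8: bank2 4->6 [CONFLICT]
step 9: bank0 2->5 [CONFLICT]
step 10: bank2 6->6 [HIT]
step 11: bank0 5->1 [CONFLICT]
step 12: bank2 6->3 [CONFLICT]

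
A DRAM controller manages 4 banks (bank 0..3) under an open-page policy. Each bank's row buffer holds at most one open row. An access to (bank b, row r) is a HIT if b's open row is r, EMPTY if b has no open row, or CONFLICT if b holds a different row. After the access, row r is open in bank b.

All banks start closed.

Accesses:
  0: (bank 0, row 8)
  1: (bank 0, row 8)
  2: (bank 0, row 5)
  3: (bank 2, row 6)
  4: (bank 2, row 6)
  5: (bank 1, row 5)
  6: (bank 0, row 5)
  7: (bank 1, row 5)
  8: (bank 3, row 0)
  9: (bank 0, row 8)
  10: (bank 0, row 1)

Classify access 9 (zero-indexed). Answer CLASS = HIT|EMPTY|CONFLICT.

CLASS = CONFLICT

step 0: bank0 None->8 [EMPTY]
step 1: bank0 8->8 [HIT]
step 2: bank0 8->5 [CONFLICT]
step 3: bank2 None->6 [EMPTY]
step 4: bank2 6->6 [HIT]
step 5: bank1 None->5 [EMPTY]
step 6: bank0 5->5 [HIT]
step 7: bank1 5->5 [HIT]
step 8: bank3 None->0 [EMPTY]
step 9: bank0 5->8 [CONFLICT]
step 10: bank0 8->1 [CONFLICT]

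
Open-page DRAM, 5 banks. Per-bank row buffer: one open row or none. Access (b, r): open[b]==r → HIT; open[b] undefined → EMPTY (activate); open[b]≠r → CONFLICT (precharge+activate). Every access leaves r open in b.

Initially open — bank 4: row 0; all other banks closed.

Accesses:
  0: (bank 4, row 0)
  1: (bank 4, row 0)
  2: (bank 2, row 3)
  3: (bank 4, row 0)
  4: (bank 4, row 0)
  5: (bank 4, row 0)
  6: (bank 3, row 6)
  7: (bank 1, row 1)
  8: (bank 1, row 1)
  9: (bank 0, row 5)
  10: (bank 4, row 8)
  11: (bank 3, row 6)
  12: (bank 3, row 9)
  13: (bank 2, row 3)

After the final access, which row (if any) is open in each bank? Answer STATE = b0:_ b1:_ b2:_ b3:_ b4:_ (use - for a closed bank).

STATE = b0:5 b1:1 b2:3 b3:9 b4:8

step 0: bank4 0->0 [HIT]
step 1: bank4 0->0 [HIT]
step 2: bank2 None->3 [EMPTY]
step 3: bank4 0->0 [HIT]
step 4: bank4 0->0 [HIT]
step 5: bank4 0->0 [HIT]
step 6: bank3 None->6 [EMPTY]
step 7: bank1 None->1 [EMPTY]
step 8: bank1 1->1 [HIT]
step 9: bank0 None->5 [EMPTY]
step 10: bank4 0->8 [CONFLICT]
step 11: bank3 6->6 [HIT]
step 12: bank3 6->9 [CONFLICT]
step 13: bank2 3->3 [HIT]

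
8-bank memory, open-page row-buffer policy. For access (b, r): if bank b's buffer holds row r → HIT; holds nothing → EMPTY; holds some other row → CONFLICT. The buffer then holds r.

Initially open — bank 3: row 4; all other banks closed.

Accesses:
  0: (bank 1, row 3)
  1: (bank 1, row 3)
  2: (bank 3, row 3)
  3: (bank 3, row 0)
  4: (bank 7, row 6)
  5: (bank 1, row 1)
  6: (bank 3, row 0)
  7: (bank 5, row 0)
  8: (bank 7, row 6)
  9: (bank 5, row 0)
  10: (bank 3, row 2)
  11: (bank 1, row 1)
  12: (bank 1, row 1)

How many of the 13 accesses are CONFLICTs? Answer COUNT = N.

COUNT = 4

#0 (1,3) E
#1 (1,3) H  (was 3)
#2 (3,3) C  (was 4)
#3 (3,0) C  (was 3)
#4 (7,6) E
#5 (1,1) C  (was 3)
#6 (3,0) H  (was 0)
#7 (5,0) E
#8 (7,6) H  (was 6)
#9 (5,0) H  (was 0)
#10 (3,2) C  (was 0)
#11 (1,1) H  (was 1)
#12 (1,1) H  (was 1)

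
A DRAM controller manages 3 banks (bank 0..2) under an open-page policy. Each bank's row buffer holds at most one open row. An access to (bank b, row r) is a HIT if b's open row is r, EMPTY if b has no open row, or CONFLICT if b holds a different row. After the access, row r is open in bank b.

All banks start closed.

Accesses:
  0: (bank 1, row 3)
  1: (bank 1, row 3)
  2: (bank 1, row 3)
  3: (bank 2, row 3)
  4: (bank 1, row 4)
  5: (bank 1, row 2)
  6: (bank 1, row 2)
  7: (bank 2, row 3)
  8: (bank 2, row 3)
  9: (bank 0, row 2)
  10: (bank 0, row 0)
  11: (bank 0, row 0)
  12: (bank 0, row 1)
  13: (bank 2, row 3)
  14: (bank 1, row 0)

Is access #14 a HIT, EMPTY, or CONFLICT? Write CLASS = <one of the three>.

CLASS = CONFLICT

step 0: bank1 None->3 [EMPTY]
step 1: bank1 3->3 [HIT]
step 2: bank1 3->3 [HIT]
step 3: bank2 None->3 [EMPTY]
step 4: bank1 3->4 [CONFLICT]
step 5: bank1 4->2 [CONFLICT]
step 6: bank1 2->2 [HIT]
step 7: bank2 3->3 [HIT]
step 8: bank2 3->3 [HIT]
step 9: bank0 None->2 [EMPTY]
step 10: bank0 2->0 [CONFLICT]
step 11: bank0 0->0 [HIT]
step 12: bank0 0->1 [CONFLICT]
step 13: bank2 3->3 [HIT]
step 14: bank1 2->0 [CONFLICT]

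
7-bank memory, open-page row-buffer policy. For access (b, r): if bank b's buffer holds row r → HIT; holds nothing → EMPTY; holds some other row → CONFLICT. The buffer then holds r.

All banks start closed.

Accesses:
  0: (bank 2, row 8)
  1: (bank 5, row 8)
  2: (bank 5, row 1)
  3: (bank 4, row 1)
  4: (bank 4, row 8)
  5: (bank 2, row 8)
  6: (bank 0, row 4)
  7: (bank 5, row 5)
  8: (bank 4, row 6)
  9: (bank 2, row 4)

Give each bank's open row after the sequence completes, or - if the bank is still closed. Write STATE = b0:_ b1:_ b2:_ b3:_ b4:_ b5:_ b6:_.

  [0] b2 r8: no row ⇒ E
  [1] b5 r8: no row ⇒ E
  [2] b5 r1: had r8 ⇒ C
  [3] b4 r1: no row ⇒ E
  [4] b4 r8: had r1 ⇒ C
  [5] b2 r8: had r8 ⇒ H
  [6] b0 r4: no row ⇒ E
  [7] b5 r5: had r1 ⇒ C
  [8] b4 r6: had r8 ⇒ C
  [9] b2 r4: had r8 ⇒ C

STATE = b0:4 b1:- b2:4 b3:- b4:6 b5:5 b6:-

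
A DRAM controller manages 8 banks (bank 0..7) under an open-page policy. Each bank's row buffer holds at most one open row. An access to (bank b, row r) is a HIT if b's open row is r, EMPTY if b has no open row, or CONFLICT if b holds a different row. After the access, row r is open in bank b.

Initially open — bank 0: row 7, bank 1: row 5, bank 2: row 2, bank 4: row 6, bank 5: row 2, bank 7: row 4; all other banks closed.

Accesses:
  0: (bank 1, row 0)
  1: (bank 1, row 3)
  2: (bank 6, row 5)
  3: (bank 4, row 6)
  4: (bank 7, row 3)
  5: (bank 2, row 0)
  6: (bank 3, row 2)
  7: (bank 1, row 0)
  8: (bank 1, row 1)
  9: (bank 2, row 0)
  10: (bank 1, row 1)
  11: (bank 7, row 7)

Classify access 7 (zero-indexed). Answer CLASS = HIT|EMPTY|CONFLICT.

#0 (1,0) C  (was 5)
#1 (1,3) C  (was 0)
#2 (6,5) E
#3 (4,6) H  (was 6)
#4 (7,3) C  (was 4)
#5 (2,0) C  (was 2)
#6 (3,2) E
#7 (1,0) C  (was 3)
#8 (1,1) C  (was 0)
#9 (2,0) H  (was 0)
#10 (1,1) H  (was 1)
#11 (7,7) C  (was 3)

CLASS = CONFLICT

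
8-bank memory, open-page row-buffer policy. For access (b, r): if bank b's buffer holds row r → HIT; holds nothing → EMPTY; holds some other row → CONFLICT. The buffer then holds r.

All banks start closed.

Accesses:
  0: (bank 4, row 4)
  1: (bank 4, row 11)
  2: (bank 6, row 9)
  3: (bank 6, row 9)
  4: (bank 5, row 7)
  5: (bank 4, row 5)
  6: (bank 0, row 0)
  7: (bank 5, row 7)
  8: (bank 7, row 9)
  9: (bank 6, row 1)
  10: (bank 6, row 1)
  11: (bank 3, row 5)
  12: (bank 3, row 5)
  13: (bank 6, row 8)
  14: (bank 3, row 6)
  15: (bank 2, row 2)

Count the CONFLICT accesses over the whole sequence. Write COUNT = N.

  [0] b4 r4: no row ⇒ E
  [1] b4 r11: had r4 ⇒ C
  [2] b6 r9: no row ⇒ E
  [3] b6 r9: had r9 ⇒ H
  [4] b5 r7: no row ⇒ E
  [5] b4 r5: had r11 ⇒ C
  [6] b0 r0: no row ⇒ E
  [7] b5 r7: had r7 ⇒ H
  [8] b7 r9: no row ⇒ E
  [9] b6 r1: had r9 ⇒ C
  [10] b6 r1: had r1 ⇒ H
  [11] b3 r5: no row ⇒ E
  [12] b3 r5: had r5 ⇒ H
  [13] b6 r8: had r1 ⇒ C
  [14] b3 r6: had r5 ⇒ C
  [15] b2 r2: no row ⇒ E

COUNT = 5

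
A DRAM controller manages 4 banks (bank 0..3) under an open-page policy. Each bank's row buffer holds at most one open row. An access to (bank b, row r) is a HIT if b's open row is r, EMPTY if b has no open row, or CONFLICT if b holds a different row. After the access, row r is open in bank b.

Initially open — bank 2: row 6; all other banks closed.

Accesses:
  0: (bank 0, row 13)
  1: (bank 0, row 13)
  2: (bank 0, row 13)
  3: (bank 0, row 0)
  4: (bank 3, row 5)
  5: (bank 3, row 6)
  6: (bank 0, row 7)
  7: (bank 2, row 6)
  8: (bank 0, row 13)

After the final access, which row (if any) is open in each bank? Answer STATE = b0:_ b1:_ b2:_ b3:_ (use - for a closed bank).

STATE = b0:13 b1:- b2:6 b3:6

0: bank 0 row 13 — prev None → EMPTY
1: bank 0 row 13 — prev 13 → HIT
2: bank 0 row 13 — prev 13 → HIT
3: bank 0 row 0 — prev 13 → CONFLICT
4: bank 3 row 5 — prev None → EMPTY
5: bank 3 row 6 — prev 5 → CONFLICT
6: bank 0 row 7 — prev 0 → CONFLICT
7: bank 2 row 6 — prev 6 → HIT
8: bank 0 row 13 — prev 7 → CONFLICT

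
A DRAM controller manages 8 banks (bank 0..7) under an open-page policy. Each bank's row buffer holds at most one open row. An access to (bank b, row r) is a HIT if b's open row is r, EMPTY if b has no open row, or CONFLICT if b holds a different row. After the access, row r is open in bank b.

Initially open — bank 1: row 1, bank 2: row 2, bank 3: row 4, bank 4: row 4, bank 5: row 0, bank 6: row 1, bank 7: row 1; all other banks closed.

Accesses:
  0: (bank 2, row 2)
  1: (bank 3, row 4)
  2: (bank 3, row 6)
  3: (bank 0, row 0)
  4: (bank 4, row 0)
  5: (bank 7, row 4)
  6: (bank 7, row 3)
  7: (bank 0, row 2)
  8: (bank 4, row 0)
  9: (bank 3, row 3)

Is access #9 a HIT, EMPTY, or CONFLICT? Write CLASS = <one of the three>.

  [0] b2 r2: had r2 ⇒ H
  [1] b3 r4: had r4 ⇒ H
  [2] b3 r6: had r4 ⇒ C
  [3] b0 r0: no row ⇒ E
  [4] b4 r0: had r4 ⇒ C
  [5] b7 r4: had r1 ⇒ C
  [6] b7 r3: had r4 ⇒ C
  [7] b0 r2: had r0 ⇒ C
  [8] b4 r0: had r0 ⇒ H
  [9] b3 r3: had r6 ⇒ C

CLASS = CONFLICT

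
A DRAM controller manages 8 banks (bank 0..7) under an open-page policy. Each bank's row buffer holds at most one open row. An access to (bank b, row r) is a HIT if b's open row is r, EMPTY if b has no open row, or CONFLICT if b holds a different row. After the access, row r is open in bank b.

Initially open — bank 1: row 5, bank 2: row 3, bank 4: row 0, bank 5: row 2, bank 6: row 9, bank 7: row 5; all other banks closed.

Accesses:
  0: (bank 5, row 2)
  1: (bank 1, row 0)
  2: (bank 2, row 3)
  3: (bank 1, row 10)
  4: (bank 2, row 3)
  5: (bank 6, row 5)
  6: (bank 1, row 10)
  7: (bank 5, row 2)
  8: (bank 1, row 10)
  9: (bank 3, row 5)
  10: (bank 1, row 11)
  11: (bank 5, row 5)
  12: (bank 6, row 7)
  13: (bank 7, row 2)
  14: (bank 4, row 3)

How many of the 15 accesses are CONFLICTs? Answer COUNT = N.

step 0: bank5 2->2 [HIT]
step 1: bank1 5->0 [CONFLICT]
step 2: bank2 3->3 [HIT]
step 3: bank1 0->10 [CONFLICT]
step 4: bank2 3->3 [HIT]
step 5: bank6 9->5 [CONFLICT]
step 6: bank1 10->10 [HIT]
step 7: bank5 2->2 [HIT]
step 8: bank1 10->10 [HIT]
step 9: bank3 None->5 [EMPTY]
step 10: bank1 10->11 [CONFLICT]
step 11: bank5 2->5 [CONFLICT]
step 12: bank6 5->7 [CONFLICT]
step 13: bank7 5->2 [CONFLICT]
step 14: bank4 0->3 [CONFLICT]

COUNT = 8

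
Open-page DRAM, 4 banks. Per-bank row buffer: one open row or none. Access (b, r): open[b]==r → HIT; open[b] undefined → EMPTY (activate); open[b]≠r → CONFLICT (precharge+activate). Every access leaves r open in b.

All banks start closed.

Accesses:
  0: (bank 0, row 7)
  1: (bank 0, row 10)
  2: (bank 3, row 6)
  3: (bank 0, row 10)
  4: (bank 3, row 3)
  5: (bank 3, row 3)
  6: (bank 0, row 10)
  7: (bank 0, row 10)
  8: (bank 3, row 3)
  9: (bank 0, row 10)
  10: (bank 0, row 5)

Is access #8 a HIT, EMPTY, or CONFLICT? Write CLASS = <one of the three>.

#0 (0,7) E
#1 (0,10) C  (was 7)
#2 (3,6) E
#3 (0,10) H  (was 10)
#4 (3,3) C  (was 6)
#5 (3,3) H  (was 3)
#6 (0,10) H  (was 10)
#7 (0,10) H  (was 10)
#8 (3,3) H  (was 3)
#9 (0,10) H  (was 10)
#10 (0,5) C  (was 10)

CLASS = HIT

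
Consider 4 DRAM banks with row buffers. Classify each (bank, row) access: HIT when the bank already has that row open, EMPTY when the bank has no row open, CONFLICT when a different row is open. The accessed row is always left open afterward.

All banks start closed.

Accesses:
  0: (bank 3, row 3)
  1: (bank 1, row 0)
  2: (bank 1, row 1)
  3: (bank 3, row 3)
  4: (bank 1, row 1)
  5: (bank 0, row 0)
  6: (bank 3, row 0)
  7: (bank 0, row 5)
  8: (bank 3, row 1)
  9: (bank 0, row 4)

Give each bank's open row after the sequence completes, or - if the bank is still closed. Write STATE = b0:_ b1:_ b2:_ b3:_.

#0 (3,3) E
#1 (1,0) E
#2 (1,1) C  (was 0)
#3 (3,3) H  (was 3)
#4 (1,1) H  (was 1)
#5 (0,0) E
#6 (3,0) C  (was 3)
#7 (0,5) C  (was 0)
#8 (3,1) C  (was 0)
#9 (0,4) C  (was 5)

STATE = b0:4 b1:1 b2:- b3:1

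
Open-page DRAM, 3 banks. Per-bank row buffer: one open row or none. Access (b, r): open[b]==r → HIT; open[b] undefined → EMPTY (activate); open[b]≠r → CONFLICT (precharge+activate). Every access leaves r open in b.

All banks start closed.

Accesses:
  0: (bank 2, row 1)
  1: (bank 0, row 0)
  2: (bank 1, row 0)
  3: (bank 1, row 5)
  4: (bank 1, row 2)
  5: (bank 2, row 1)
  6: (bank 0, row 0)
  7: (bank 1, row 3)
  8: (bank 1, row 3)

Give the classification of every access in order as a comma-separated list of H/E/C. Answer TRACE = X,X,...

TRACE = E,E,E,C,C,H,H,C,H

  [0] b2 r1: no row ⇒ E
  [1] b0 r0: no row ⇒ E
  [2] b1 r0: no row ⇒ E
  [3] b1 r5: had r0 ⇒ C
  [4] b1 r2: had r5 ⇒ C
  [5] b2 r1: had r1 ⇒ H
  [6] b0 r0: had r0 ⇒ H
  [7] b1 r3: had r2 ⇒ C
  [8] b1 r3: had r3 ⇒ H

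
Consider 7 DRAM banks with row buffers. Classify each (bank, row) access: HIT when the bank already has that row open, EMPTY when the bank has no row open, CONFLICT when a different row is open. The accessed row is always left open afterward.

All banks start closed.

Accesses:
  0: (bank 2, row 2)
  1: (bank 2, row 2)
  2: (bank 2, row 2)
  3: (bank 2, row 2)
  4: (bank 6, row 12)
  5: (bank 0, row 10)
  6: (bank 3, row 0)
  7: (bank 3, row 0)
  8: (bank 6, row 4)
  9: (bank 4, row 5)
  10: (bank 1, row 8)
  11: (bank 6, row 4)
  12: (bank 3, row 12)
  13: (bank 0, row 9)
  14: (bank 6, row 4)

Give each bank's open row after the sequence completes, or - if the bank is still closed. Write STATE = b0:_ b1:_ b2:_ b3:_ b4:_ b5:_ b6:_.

step 0: bank2 None->2 [EMPTY]
step 1: bank2 2->2 [HIT]
step 2: bank2 2->2 [HIT]
step 3: bank2 2->2 [HIT]
step 4: bank6 None->12 [EMPTY]
step 5: bank0 None->10 [EMPTY]
step 6: bank3 None->0 [EMPTY]
step 7: bank3 0->0 [HIT]
step 8: bank6 12->4 [CONFLICT]
step 9: bank4 None->5 [EMPTY]
step 10: bank1 None->8 [EMPTY]
step 11: bank6 4->4 [HIT]
step 12: bank3 0->12 [CONFLICT]
step 13: bank0 10->9 [CONFLICT]
step 14: bank6 4->4 [HIT]

STATE = b0:9 b1:8 b2:2 b3:12 b4:5 b5:- b6:4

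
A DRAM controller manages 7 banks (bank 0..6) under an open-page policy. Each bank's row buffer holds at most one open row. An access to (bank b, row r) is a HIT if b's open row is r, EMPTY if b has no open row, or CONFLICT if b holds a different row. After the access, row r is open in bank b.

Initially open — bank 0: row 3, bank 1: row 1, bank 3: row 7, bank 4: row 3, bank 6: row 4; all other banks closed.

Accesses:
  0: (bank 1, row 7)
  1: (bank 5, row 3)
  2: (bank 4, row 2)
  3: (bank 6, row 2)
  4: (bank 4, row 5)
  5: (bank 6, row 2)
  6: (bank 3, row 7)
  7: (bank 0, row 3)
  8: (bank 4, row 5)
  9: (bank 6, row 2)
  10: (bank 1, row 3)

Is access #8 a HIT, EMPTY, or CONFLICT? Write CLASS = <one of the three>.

CLASS = HIT

#0 (1,7) C  (was 1)
#1 (5,3) E
#2 (4,2) C  (was 3)
#3 (6,2) C  (was 4)
#4 (4,5) C  (was 2)
#5 (6,2) H  (was 2)
#6 (3,7) H  (was 7)
#7 (0,3) H  (was 3)
#8 (4,5) H  (was 5)
#9 (6,2) H  (was 2)
#10 (1,3) C  (was 7)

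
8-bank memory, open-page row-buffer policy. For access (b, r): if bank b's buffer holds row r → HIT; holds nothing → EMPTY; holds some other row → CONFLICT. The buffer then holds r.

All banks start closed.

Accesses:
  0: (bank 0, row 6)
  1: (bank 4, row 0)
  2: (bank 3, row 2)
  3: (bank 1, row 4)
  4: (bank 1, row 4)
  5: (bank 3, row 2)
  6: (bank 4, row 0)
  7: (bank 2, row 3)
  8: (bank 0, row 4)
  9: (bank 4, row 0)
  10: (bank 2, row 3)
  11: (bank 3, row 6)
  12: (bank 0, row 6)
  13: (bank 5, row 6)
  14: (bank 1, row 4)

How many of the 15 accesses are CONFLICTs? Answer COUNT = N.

0: bank 0 row 6 — prev None → EMPTY
1: bank 4 row 0 — prev None → EMPTY
2: bank 3 row 2 — prev None → EMPTY
3: bank 1 row 4 — prev None → EMPTY
4: bank 1 row 4 — prev 4 → HIT
5: bank 3 row 2 — prev 2 → HIT
6: bank 4 row 0 — prev 0 → HIT
7: bank 2 row 3 — prev None → EMPTY
8: bank 0 row 4 — prev 6 → CONFLICT
9: bank 4 row 0 — prev 0 → HIT
10: bank 2 row 3 — prev 3 → HIT
11: bank 3 row 6 — prev 2 → CONFLICT
12: bank 0 row 6 — prev 4 → CONFLICT
13: bank 5 row 6 — prev None → EMPTY
14: bank 1 row 4 — prev 4 → HIT

COUNT = 3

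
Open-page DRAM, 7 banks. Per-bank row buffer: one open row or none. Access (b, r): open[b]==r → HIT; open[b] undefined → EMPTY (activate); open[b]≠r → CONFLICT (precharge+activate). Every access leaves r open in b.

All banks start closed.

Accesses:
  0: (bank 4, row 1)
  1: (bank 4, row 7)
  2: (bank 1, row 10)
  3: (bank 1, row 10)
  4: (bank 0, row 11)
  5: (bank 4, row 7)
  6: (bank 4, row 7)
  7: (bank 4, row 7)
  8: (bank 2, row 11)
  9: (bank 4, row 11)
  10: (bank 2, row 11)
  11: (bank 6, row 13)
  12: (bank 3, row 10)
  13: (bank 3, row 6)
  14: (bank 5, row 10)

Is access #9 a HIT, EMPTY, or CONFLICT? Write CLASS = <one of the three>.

step 0: bank4 None->1 [EMPTY]
step 1: bank4 1->7 [CONFLICT]
step 2: bank1 None->10 [EMPTY]
step 3: bank1 10->10 [HIT]
step 4: bank0 None->11 [EMPTY]
step 5: bank4 7->7 [HIT]
step 6: bank4 7->7 [HIT]
step 7: bank4 7->7 [HIT]
step 8: bank2 None->11 [EMPTY]
step 9: bank4 7->11 [CONFLICT]
step 10: bank2 11->11 [HIT]
step 11: bank6 None->13 [EMPTY]
step 12: bank3 None->10 [EMPTY]
step 13: bank3 10->6 [CONFLICT]
step 14: bank5 None->10 [EMPTY]

CLASS = CONFLICT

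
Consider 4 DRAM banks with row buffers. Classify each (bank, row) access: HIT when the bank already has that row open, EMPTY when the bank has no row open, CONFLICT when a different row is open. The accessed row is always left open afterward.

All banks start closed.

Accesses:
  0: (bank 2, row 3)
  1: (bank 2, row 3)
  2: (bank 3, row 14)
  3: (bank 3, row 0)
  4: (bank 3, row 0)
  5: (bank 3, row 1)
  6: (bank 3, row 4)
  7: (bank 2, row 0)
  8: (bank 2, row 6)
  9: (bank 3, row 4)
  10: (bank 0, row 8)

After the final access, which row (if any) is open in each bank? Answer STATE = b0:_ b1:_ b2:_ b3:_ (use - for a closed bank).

STATE = b0:8 b1:- b2:6 b3:4

#0 (2,3) E
#1 (2,3) H  (was 3)
#2 (3,14) E
#3 (3,0) C  (was 14)
#4 (3,0) H  (was 0)
#5 (3,1) C  (was 0)
#6 (3,4) C  (was 1)
#7 (2,0) C  (was 3)
#8 (2,6) C  (was 0)
#9 (3,4) H  (was 4)
#10 (0,8) E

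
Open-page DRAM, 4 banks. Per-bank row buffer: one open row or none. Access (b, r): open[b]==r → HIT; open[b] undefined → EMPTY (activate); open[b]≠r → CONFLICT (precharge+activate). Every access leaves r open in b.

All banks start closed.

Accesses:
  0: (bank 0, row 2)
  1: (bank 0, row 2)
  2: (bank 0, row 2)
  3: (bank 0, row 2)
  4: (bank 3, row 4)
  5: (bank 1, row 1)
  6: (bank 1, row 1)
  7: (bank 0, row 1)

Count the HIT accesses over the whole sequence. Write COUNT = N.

COUNT = 4

  [0] b0 r2: no row ⇒ E
  [1] b0 r2: had r2 ⇒ H
  [2] b0 r2: had r2 ⇒ H
  [3] b0 r2: had r2 ⇒ H
  [4] b3 r4: no row ⇒ E
  [5] b1 r1: no row ⇒ E
  [6] b1 r1: had r1 ⇒ H
  [7] b0 r1: had r2 ⇒ C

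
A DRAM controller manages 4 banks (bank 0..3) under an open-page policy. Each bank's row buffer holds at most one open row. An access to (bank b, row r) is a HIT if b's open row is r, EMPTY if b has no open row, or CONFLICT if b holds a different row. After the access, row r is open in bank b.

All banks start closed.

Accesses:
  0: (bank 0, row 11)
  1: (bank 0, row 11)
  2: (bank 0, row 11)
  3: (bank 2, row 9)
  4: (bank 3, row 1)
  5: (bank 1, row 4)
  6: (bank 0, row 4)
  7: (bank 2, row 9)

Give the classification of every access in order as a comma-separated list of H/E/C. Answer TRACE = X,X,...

TRACE = E,H,H,E,E,E,C,H

#0 (0,11) E
#1 (0,11) H  (was 11)
#2 (0,11) H  (was 11)
#3 (2,9) E
#4 (3,1) E
#5 (1,4) E
#6 (0,4) C  (was 11)
#7 (2,9) H  (was 9)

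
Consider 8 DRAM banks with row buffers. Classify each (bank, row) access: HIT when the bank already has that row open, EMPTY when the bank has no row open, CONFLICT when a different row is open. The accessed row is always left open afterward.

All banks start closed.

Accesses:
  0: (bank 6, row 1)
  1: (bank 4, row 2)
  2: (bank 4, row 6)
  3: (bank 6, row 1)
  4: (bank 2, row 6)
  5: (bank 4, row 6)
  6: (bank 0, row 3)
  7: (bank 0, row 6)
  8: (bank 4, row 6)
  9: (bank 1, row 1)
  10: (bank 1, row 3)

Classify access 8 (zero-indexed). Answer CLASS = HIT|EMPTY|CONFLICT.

CLASS = HIT

#0 (6,1) E
#1 (4,2) E
#2 (4,6) C  (was 2)
#3 (6,1) H  (was 1)
#4 (2,6) E
#5 (4,6) H  (was 6)
#6 (0,3) E
#7 (0,6) C  (was 3)
#8 (4,6) H  (was 6)
#9 (1,1) E
#10 (1,3) C  (was 1)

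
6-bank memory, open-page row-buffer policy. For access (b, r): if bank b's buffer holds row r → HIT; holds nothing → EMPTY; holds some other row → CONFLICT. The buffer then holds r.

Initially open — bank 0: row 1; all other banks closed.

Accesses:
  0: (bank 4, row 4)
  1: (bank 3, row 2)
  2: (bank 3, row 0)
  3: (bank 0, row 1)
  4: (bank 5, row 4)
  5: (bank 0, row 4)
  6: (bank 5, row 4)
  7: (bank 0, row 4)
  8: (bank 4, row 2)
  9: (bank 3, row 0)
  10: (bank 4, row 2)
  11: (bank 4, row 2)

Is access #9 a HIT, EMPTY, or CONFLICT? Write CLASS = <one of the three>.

CLASS = HIT

  [0] b4 r4: no row ⇒ E
  [1] b3 r2: no row ⇒ E
  [2] b3 r0: had r2 ⇒ C
  [3] b0 r1: had r1 ⇒ H
  [4] b5 r4: no row ⇒ E
  [5] b0 r4: had r1 ⇒ C
  [6] b5 r4: had r4 ⇒ H
  [7] b0 r4: had r4 ⇒ H
  [8] b4 r2: had r4 ⇒ C
  [9] b3 r0: had r0 ⇒ H
  [10] b4 r2: had r2 ⇒ H
  [11] b4 r2: had r2 ⇒ H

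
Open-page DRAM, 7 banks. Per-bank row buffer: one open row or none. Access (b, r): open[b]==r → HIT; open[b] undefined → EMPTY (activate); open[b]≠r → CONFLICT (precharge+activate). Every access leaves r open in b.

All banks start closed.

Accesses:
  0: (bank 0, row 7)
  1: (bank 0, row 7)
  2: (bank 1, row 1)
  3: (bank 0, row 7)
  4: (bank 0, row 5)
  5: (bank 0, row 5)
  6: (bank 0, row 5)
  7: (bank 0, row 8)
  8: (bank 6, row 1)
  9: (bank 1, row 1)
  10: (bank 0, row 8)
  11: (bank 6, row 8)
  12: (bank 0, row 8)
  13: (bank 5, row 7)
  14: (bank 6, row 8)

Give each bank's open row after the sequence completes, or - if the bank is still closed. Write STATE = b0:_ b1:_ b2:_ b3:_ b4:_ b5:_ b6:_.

STATE = b0:8 b1:1 b2:- b3:- b4:- b5:7 b6:8

step 0: bank0 None->7 [EMPTY]
step 1: bank0 7->7 [HIT]
step 2: bank1 None->1 [EMPTY]
step 3: bank0 7->7 [HIT]
step 4: bank0 7->5 [CONFLICT]
step 5: bank0 5->5 [HIT]
step 6: bank0 5->5 [HIT]
step 7: bank0 5->8 [CONFLICT]
step 8: bank6 None->1 [EMPTY]
step 9: bank1 1->1 [HIT]
step 10: bank0 8->8 [HIT]
step 11: bank6 1->8 [CONFLICT]
step 12: bank0 8->8 [HIT]
step 13: bank5 None->7 [EMPTY]
step 14: bank6 8->8 [HIT]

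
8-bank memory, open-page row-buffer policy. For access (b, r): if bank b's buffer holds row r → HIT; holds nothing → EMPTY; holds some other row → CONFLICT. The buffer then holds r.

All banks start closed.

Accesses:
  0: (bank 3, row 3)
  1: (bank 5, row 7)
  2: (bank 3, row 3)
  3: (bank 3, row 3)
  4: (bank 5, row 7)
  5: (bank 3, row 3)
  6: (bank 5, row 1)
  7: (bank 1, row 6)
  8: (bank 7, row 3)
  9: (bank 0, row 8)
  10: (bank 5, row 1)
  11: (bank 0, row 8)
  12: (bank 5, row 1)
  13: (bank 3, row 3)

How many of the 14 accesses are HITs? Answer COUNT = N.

step 0: bank3 None->3 [EMPTY]
step 1: bank5 None->7 [EMPTY]
step 2: bank3 3->3 [HIT]
step 3: bank3 3->3 [HIT]
step 4: bank5 7->7 [HIT]
step 5: bank3 3->3 [HIT]
step 6: bank5 7->1 [CONFLICT]
step 7: bank1 None->6 [EMPTY]
step 8: bank7 None->3 [EMPTY]
step 9: bank0 None->8 [EMPTY]
step 10: bank5 1->1 [HIT]
step 11: bank0 8->8 [HIT]
step 12: bank5 1->1 [HIT]
step 13: bank3 3->3 [HIT]

COUNT = 8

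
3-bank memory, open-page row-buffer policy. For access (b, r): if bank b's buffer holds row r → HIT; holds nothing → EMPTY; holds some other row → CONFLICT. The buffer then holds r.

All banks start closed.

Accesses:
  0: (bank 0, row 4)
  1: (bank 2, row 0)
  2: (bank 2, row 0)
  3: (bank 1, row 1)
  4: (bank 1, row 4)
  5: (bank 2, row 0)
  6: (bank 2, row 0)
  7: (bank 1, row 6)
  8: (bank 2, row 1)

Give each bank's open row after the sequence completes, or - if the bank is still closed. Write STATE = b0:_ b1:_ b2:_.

STATE = b0:4 b1:6 b2:1

step 0: bank0 None->4 [EMPTY]
step 1: bank2 None->0 [EMPTY]
step 2: bank2 0->0 [HIT]
step 3: bank1 None->1 [EMPTY]
step 4: bank1 1->4 [CONFLICT]
step 5: bank2 0->0 [HIT]
step 6: bank2 0->0 [HIT]
step 7: bank1 4->6 [CONFLICT]
step 8: bank2 0->1 [CONFLICT]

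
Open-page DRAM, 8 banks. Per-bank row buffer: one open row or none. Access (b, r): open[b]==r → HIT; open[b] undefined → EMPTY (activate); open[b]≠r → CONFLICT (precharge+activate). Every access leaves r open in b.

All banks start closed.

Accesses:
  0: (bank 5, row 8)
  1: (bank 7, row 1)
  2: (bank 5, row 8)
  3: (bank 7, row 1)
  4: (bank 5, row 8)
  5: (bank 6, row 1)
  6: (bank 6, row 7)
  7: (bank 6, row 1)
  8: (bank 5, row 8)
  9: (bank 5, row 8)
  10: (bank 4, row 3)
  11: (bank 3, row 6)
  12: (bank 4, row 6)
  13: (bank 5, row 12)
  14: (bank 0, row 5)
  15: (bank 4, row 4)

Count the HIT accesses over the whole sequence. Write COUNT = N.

COUNT = 5

0: bank 5 row 8 — prev None → EMPTY
1: bank 7 row 1 — prev None → EMPTY
2: bank 5 row 8 — prev 8 → HIT
3: bank 7 row 1 — prev 1 → HIT
4: bank 5 row 8 — prev 8 → HIT
5: bank 6 row 1 — prev None → EMPTY
6: bank 6 row 7 — prev 1 → CONFLICT
7: bank 6 row 1 — prev 7 → CONFLICT
8: bank 5 row 8 — prev 8 → HIT
9: bank 5 row 8 — prev 8 → HIT
10: bank 4 row 3 — prev None → EMPTY
11: bank 3 row 6 — prev None → EMPTY
12: bank 4 row 6 — prev 3 → CONFLICT
13: bank 5 row 12 — prev 8 → CONFLICT
14: bank 0 row 5 — prev None → EMPTY
15: bank 4 row 4 — prev 6 → CONFLICT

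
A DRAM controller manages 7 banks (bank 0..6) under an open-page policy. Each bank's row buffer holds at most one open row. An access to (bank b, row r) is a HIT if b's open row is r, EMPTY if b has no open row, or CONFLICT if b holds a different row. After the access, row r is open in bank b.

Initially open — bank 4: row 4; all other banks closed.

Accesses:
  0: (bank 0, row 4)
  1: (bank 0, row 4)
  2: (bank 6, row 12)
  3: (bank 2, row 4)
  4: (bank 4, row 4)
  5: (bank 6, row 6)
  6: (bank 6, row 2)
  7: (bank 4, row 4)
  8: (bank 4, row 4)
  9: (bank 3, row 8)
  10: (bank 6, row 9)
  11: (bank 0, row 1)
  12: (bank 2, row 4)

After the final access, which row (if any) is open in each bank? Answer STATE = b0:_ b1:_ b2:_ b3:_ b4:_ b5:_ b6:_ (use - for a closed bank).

STATE = b0:1 b1:- b2:4 b3:8 b4:4 b5:- b6:9

#0 (0,4) E
#1 (0,4) H  (was 4)
#2 (6,12) E
#3 (2,4) E
#4 (4,4) H  (was 4)
#5 (6,6) C  (was 12)
#6 (6,2) C  (was 6)
#7 (4,4) H  (was 4)
#8 (4,4) H  (was 4)
#9 (3,8) E
#10 (6,9) C  (was 2)
#11 (0,1) C  (was 4)
#12 (2,4) H  (was 4)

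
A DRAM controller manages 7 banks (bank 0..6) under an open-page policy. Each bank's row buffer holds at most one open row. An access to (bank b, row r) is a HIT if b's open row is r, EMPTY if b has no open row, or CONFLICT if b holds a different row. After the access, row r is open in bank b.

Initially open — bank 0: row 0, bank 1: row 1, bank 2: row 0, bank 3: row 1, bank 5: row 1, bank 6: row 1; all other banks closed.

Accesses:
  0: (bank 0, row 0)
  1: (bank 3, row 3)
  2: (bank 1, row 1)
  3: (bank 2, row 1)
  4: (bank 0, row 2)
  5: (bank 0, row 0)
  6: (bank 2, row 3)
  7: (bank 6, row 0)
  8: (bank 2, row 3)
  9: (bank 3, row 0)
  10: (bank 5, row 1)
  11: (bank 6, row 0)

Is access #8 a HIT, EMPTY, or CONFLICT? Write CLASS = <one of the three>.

  [0] b0 r0: had r0 ⇒ H
  [1] b3 r3: had r1 ⇒ C
  [2] b1 r1: had r1 ⇒ H
  [3] b2 r1: had r0 ⇒ C
  [4] b0 r2: had r0 ⇒ C
  [5] b0 r0: had r2 ⇒ C
  [6] b2 r3: had r1 ⇒ C
  [7] b6 r0: had r1 ⇒ C
  [8] b2 r3: had r3 ⇒ H
  [9] b3 r0: had r3 ⇒ C
  [10] b5 r1: had r1 ⇒ H
  [11] b6 r0: had r0 ⇒ H

CLASS = HIT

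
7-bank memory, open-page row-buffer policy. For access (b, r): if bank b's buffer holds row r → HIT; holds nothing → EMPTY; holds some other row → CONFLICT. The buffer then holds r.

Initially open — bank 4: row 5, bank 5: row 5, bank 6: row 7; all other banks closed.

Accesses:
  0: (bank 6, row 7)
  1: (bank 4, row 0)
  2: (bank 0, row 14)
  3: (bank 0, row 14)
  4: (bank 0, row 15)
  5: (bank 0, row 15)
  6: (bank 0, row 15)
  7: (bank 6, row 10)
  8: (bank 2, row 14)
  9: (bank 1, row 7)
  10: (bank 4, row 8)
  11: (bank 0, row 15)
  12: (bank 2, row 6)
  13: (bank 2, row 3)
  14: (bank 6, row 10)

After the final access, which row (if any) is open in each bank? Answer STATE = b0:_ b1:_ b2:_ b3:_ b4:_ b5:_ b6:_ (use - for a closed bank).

#0 (6,7) H  (was 7)
#1 (4,0) C  (was 5)
#2 (0,14) E
#3 (0,14) H  (was 14)
#4 (0,15) C  (was 14)
#5 (0,15) H  (was 15)
#6 (0,15) H  (was 15)
#7 (6,10) C  (was 7)
#8 (2,14) E
#9 (1,7) E
#10 (4,8) C  (was 0)
#11 (0,15) H  (was 15)
#12 (2,6) C  (was 14)
#13 (2,3) C  (was 6)
#14 (6,10) H  (was 10)

STATE = b0:15 b1:7 b2:3 b3:- b4:8 b5:5 b6:10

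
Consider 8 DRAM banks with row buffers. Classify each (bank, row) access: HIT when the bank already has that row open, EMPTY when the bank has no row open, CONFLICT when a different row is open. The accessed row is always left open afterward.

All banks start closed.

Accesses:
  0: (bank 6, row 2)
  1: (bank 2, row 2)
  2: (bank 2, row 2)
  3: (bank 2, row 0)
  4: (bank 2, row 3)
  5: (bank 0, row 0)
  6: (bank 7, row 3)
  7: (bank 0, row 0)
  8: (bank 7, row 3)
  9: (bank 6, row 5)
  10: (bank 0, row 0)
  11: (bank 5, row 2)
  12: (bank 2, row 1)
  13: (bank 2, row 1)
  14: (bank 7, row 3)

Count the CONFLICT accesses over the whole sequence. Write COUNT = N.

COUNT = 4

  [0] b6 r2: no row ⇒ E
  [1] b2 r2: no row ⇒ E
  [2] b2 r2: had r2 ⇒ H
  [3] b2 r0: had r2 ⇒ C
  [4] b2 r3: had r0 ⇒ C
  [5] b0 r0: no row ⇒ E
  [6] b7 r3: no row ⇒ E
  [7] b0 r0: had r0 ⇒ H
  [8] b7 r3: had r3 ⇒ H
  [9] b6 r5: had r2 ⇒ C
  [10] b0 r0: had r0 ⇒ H
  [11] b5 r2: no row ⇒ E
  [12] b2 r1: had r3 ⇒ C
  [13] b2 r1: had r1 ⇒ H
  [14] b7 r3: had r3 ⇒ H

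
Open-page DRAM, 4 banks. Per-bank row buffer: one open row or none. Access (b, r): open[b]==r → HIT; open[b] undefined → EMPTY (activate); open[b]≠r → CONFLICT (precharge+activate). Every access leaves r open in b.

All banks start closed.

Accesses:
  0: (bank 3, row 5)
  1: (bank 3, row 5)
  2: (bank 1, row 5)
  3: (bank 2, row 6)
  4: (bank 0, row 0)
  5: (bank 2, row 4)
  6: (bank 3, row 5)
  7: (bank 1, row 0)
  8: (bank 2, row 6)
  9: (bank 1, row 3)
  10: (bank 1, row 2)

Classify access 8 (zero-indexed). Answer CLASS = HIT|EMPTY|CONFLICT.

step 0: bank3 None->5 [EMPTY]
step 1: bank3 5->5 [HIT]
step 2: bank1 None->5 [EMPTY]
step 3: bank2 None->6 [EMPTY]
step 4: bank0 None->0 [EMPTY]
step 5: bank2 6->4 [CONFLICT]
step 6: bank3 5->5 [HIT]
step 7: bank1 5->0 [CONFLICT]
step 8: bank2 4->6 [CONFLICT]
step 9: bank1 0->3 [CONFLICT]
step 10: bank1 3->2 [CONFLICT]

CLASS = CONFLICT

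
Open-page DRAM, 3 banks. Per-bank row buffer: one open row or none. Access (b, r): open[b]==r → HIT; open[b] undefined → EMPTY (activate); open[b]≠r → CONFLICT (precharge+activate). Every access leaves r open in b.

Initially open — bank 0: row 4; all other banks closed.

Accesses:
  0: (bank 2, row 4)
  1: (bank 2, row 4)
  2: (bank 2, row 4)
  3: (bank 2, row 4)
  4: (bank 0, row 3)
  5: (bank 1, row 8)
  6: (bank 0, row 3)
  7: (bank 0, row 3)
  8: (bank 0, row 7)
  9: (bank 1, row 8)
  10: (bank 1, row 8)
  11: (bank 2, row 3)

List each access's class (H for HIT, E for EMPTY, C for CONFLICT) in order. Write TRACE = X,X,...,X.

  [0] b2 r4: no row ⇒ E
  [1] b2 r4: had r4 ⇒ H
  [2] b2 r4: had r4 ⇒ H
  [3] b2 r4: had r4 ⇒ H
  [4] b0 r3: had r4 ⇒ C
  [5] b1 r8: no row ⇒ E
  [6] b0 r3: had r3 ⇒ H
  [7] b0 r3: had r3 ⇒ H
  [8] b0 r7: had r3 ⇒ C
  [9] b1 r8: had r8 ⇒ H
  [10] b1 r8: had r8 ⇒ H
  [11] b2 r3: had r4 ⇒ C

TRACE = E,H,H,H,C,E,H,H,C,H,H,C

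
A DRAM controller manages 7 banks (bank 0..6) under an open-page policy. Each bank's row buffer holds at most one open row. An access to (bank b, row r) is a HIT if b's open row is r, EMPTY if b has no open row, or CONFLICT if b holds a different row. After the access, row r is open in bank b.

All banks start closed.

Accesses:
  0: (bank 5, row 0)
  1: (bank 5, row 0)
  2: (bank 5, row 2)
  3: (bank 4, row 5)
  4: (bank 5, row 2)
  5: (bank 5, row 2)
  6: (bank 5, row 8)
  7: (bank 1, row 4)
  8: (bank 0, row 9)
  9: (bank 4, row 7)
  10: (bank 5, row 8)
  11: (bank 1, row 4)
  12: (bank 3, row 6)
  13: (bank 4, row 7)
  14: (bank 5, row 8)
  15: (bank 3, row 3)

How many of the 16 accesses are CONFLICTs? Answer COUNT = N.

COUNT = 4

  [0] b5 r0: no row ⇒ E
  [1] b5 r0: had r0 ⇒ H
  [2] b5 r2: had r0 ⇒ C
  [3] b4 r5: no row ⇒ E
  [4] b5 r2: had r2 ⇒ H
  [5] b5 r2: had r2 ⇒ H
  [6] b5 r8: had r2 ⇒ C
  [7] b1 r4: no row ⇒ E
  [8] b0 r9: no row ⇒ E
  [9] b4 r7: had r5 ⇒ C
  [10] b5 r8: had r8 ⇒ H
  [11] b1 r4: had r4 ⇒ H
  [12] b3 r6: no row ⇒ E
  [13] b4 r7: had r7 ⇒ H
  [14] b5 r8: had r8 ⇒ H
  [15] b3 r3: had r6 ⇒ C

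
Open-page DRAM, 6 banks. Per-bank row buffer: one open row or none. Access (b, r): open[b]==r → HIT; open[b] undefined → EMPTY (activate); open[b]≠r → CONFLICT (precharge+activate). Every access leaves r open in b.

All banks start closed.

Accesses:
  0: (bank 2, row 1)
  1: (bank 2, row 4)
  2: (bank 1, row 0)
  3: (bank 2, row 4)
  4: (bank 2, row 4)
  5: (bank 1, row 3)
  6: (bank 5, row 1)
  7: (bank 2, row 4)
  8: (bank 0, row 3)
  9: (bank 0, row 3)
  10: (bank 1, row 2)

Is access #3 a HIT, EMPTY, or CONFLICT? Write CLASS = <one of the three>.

step 0: bank2 None->1 [EMPTY]
step 1: bank2 1->4 [CONFLICT]
step 2: bank1 None->0 [EMPTY]
step 3: bank2 4->4 [HIT]
step 4: bank2 4->4 [HIT]
step 5: bank1 0->3 [CONFLICT]
step 6: bank5 None->1 [EMPTY]
step 7: bank2 4->4 [HIT]
step 8: bank0 None->3 [EMPTY]
step 9: bank0 3->3 [HIT]
step 10: bank1 3->2 [CONFLICT]

CLASS = HIT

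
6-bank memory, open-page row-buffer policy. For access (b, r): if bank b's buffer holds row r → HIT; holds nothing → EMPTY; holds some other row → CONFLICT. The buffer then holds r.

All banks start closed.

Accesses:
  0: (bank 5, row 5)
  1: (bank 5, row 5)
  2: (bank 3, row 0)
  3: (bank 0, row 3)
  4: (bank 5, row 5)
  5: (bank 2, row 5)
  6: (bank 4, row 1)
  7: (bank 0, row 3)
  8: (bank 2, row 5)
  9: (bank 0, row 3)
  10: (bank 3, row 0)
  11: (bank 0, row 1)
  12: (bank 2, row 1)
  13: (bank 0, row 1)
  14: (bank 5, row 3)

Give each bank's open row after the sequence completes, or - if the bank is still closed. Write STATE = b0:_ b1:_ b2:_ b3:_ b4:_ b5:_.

STATE = b0:1 b1:- b2:1 b3:0 b4:1 b5:3

0: bank 5 row 5 — prev None → EMPTY
1: bank 5 row 5 — prev 5 → HIT
2: bank 3 row 0 — prev None → EMPTY
3: bank 0 row 3 — prev None → EMPTY
4: bank 5 row 5 — prev 5 → HIT
5: bank 2 row 5 — prev None → EMPTY
6: bank 4 row 1 — prev None → EMPTY
7: bank 0 row 3 — prev 3 → HIT
8: bank 2 row 5 — prev 5 → HIT
9: bank 0 row 3 — prev 3 → HIT
10: bank 3 row 0 — prev 0 → HIT
11: bank 0 row 1 — prev 3 → CONFLICT
12: bank 2 row 1 — prev 5 → CONFLICT
13: bank 0 row 1 — prev 1 → HIT
14: bank 5 row 3 — prev 5 → CONFLICT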